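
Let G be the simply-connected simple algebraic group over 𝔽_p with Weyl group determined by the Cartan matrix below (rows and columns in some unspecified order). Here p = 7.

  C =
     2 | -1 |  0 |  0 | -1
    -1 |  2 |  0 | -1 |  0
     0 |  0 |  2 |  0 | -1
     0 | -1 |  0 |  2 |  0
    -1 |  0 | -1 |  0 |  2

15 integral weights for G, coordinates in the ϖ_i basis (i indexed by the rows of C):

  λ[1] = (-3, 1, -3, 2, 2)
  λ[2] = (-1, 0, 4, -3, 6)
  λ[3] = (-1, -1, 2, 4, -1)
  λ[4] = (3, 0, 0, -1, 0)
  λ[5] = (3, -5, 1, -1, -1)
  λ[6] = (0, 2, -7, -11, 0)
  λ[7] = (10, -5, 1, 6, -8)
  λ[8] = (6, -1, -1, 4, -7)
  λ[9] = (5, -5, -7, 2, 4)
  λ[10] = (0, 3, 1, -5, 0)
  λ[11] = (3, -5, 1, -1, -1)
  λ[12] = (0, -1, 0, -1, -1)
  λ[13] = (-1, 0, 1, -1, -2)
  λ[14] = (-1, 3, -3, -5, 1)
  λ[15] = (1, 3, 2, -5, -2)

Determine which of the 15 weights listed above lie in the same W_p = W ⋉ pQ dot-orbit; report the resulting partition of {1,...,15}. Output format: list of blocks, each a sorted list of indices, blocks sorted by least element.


C ↔ A_5 under row/col permutation; |W(A_5)| = 720.

Ā_7 reps of the 15 weights (A_5, coords as presented):

  λ_1+ρ ↦ (1, 0, 1, 3, 1);  λ_2+ρ ↦ (4, 1, 1, 0, 1);  λ_3+ρ ↦ (0, 0, 2, 4, 0);  λ_4+ρ ↦ (4, 1, 1, 0, 1);  λ_5+ρ ↦ (0, 0, 2, 4, 0);  λ_6+ρ ↦ (1, 0, 1, 3, 1);  λ_7+ρ ↦ (0, 0, 2, 4, 0);  λ_8+ρ ↦ (1, 0, 1, 0, 0);  λ_9+ρ ↦ (1, 0, 1, 3, 1);  λ_10+ρ ↦ (1, 0, 1, 3, 1);  λ_11+ρ ↦ (0, 0, 2, 4, 0);  λ_12+ρ ↦ (1, 0, 1, 0, 0);  λ_13+ρ ↦ (1, 0, 1, 0, 0);  λ_14+ρ ↦ (0, 0, 2, 4, 0);  λ_15+ρ ↦ (1, 0, 1, 3, 1)

4 distinct reps among the 15 weights ⇒ 4 W_7-linkage classes:

[[1, 6, 9, 10, 15], [2, 4], [3, 5, 7, 11, 14], [8, 12, 13]]


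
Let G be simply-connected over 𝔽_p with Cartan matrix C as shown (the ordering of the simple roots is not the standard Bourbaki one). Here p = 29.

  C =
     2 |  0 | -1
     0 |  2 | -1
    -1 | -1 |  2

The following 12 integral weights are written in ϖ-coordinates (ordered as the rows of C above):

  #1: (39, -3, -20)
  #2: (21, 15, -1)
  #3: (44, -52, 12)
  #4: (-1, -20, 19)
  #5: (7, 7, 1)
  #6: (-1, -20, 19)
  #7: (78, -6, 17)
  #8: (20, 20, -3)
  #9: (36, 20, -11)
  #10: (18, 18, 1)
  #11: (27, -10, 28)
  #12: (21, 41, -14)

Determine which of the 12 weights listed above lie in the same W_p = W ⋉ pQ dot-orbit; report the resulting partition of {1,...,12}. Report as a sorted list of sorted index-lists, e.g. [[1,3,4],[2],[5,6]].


Cartan matrix: type A_3 (|W|=24); un-permuting the 3 rows.

Each λ_j+ρ reduced to Ā_29; 3-tuples below use C's row order:

    1: (8, 8, 2)
    2: (13, 7, 0)
    3: (13, 7, 0)
    4: (0, 19, 1)
    5: (8, 8, 2)
    6: (0, 19, 1)
    7: (5, 11, 5)
    8: (8, 8, 2)
    9: (8, 8, 2)
    10: (8, 8, 2)
    11: (0, 19, 1)
    12: (13, 7, 0)

These 12 weights hit 4 W_29-dot-orbits; sizes (5, 3, 3, 1):

[[1, 5, 8, 9, 10], [2, 3, 12], [4, 6, 11], [7]]


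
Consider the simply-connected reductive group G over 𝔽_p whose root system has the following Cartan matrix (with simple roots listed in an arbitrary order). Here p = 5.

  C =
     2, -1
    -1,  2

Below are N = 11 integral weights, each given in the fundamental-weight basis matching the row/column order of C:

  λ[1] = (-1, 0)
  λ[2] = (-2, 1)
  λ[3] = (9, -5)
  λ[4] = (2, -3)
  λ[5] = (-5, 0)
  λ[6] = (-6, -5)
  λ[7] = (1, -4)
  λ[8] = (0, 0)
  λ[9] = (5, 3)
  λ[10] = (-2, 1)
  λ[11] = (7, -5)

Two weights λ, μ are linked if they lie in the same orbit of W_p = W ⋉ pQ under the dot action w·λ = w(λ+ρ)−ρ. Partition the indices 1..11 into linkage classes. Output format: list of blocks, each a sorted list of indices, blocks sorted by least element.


Cartan matrix: type A_2 (|W|=6); un-permuting the 2 rows.

Alcove-folded reps (p=5, 11 weights, presented ϖ-order):

  1: (0, 1) · 2: (1, 1) · 3: (0, 1) · 4: (1, 2) · 5: (1, 3) · 6: (0, 1) · 7: (1, 2) · 8: (1, 1) · 9: (0, 1) · 10: (1, 1) · 11: (1, 1)

These 11 weights hit 4 W_5-dot-orbits; sizes (4, 4, 2, 1):

[[1, 3, 6, 9], [2, 8, 10, 11], [4, 7], [5]]


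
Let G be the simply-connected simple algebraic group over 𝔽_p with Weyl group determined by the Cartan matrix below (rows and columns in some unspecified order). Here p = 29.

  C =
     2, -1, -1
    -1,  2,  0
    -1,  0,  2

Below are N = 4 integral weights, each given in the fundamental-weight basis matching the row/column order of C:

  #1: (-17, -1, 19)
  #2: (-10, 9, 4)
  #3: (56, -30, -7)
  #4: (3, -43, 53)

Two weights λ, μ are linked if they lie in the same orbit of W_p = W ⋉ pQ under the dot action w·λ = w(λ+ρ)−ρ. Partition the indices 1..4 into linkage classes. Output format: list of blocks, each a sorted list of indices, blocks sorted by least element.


Dynkin diagram of C (from the 4 off-diagonal −1 entries): A_3.

Alcove-folded reps (p=29, 4 weights, presented ϖ-order):

    λ_1 → (0, 16, 4)
    λ_2 → (5, 1, 4)
    λ_3 → (0, 1, 22)
    λ_4 → (0, 16, 4)

Grouping the 4 weights by Ā_29-representative: 3 linkage classes.

[[1, 4], [2], [3]]


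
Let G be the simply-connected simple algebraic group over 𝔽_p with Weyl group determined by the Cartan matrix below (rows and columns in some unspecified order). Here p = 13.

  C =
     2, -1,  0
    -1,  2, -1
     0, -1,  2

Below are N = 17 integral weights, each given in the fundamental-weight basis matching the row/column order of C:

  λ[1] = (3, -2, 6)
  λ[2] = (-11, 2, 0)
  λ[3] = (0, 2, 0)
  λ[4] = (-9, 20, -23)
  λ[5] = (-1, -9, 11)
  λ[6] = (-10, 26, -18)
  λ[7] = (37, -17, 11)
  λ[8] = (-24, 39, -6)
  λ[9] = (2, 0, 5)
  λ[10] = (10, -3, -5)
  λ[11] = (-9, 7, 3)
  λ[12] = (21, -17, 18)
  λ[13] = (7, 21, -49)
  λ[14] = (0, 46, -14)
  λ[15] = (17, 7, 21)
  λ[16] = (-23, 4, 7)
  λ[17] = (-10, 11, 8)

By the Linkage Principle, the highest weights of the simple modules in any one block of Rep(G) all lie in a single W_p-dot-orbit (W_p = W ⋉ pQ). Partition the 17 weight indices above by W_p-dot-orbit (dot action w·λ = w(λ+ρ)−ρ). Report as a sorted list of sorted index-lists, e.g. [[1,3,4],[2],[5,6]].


Root system A_3: the 3×3 matrix C matches after relabeling.

Alcove-folded reps (p=13, 17 weights, presented ϖ-order):

  1: (3, 1, 6)
  2: (3, 1, 6)
  3: (1, 3, 1)
  4: (8, 0, 4)
  5: (8, 0, 4)
  6: (1, 3, 1)
  7: (1, 3, 1)
  8: (1, 3, 1)
  9: (3, 1, 6)
  10: (5, 4, 2)
  11: (8, 0, 4)
  12: (3, 1, 6)
  13: (4, 4, 0)
  14: (8, 0, 4)
  15: (4, 4, 0)
  16: (4, 4, 0)
  17: (1, 3, 1)

Grouping the 17 weights by Ā_13-representative: 5 linkage classes.

[[1, 2, 9, 12], [3, 6, 7, 8, 17], [4, 5, 11, 14], [10], [13, 15, 16]]


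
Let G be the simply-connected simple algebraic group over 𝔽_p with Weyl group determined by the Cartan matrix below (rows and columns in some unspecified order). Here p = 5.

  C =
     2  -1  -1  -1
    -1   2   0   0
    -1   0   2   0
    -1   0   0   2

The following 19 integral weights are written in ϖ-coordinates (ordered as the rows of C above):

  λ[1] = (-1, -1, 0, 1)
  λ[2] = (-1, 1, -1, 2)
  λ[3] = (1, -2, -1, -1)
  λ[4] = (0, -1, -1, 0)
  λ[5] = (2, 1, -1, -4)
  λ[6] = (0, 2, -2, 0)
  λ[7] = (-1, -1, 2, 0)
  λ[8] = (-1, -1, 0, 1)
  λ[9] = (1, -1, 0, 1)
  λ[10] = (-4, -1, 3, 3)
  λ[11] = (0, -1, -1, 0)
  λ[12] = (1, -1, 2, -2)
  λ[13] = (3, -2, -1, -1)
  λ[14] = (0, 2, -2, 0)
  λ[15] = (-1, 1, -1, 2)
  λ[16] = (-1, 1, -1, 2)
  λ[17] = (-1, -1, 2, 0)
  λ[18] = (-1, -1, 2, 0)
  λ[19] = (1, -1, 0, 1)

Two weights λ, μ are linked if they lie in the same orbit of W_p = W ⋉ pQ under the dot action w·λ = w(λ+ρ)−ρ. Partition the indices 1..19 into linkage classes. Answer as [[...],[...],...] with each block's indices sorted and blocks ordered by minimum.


Root system D_4: the 4×4 matrix C matches after relabeling.

Folding the 19 weights λ_j+ρ into Ā_5 (reps in the given 4-coord order):

    1: (0, 0, 1, 2)
    2: (0, 2, 0, 3)
    3: (1, 1, 0, 0)
    4: (1, 0, 0, 1)
    5: (0, 2, 0, 3)
    6: (0, 3, 1, 1)
    7: (0, 0, 3, 1)
    8: (0, 0, 1, 2)
    9: (0, 0, 1, 2)
    10: (0, 3, 1, 1)
    11: (1, 0, 0, 1)
    12: (0, 0, 3, 1)
    13: (1, 1, 0, 0)
    14: (0, 3, 1, 1)
    15: (0, 2, 0, 3)
    16: (0, 2, 0, 3)
    17: (0, 0, 3, 1)
    18: (0, 0, 3, 1)
    19: (0, 0, 1, 2)

These 19 weights hit 6 W_5-dot-orbits; sizes (4, 4, 2, 2, 3, 4):

[[1, 8, 9, 19], [2, 5, 15, 16], [3, 13], [4, 11], [6, 10, 14], [7, 12, 17, 18]]


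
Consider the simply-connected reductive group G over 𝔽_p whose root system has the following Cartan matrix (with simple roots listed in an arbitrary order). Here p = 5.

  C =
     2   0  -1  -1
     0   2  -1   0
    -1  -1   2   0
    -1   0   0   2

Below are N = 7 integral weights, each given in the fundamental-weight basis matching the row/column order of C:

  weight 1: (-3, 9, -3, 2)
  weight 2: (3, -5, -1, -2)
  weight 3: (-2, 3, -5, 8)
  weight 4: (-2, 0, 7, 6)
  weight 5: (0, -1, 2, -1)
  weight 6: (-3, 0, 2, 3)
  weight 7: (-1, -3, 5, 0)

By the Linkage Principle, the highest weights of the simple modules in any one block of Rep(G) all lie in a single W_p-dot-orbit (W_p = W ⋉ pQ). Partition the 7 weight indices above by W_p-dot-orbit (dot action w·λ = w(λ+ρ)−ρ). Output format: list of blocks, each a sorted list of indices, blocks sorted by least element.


A_4 Cartan matrix, 4 simple roots permuted; ρ=(1,1,1,1).

Alcove-folded reps (p=5, 7 weights, presented ϖ-order):

  1: (2, 0, 1, 1);  2: (1, 0, 3, 0);  3: (1, 0, 3, 0);  4: (2, 0, 1, 1);  5: (1, 0, 3, 0);  6: (2, 0, 1, 1);  7: (1, 0, 3, 0)

The 7 indices split into 2 linkage classes (same alcove rep ⇔ same W_5-dot-orbit):

[[1, 4, 6], [2, 3, 5, 7]]


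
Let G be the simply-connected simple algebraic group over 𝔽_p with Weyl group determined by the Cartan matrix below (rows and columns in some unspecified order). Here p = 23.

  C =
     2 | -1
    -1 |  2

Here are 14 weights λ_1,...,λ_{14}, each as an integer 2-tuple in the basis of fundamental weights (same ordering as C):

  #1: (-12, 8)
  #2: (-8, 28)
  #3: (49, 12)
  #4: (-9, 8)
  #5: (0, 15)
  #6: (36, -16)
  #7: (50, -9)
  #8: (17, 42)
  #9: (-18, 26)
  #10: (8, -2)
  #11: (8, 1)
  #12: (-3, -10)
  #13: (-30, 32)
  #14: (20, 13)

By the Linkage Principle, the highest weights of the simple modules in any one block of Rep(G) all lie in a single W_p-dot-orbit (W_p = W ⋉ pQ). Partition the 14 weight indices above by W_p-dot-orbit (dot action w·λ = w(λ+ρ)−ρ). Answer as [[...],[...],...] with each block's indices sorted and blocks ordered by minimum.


Type A_2, rank 2, |W|=6; reorder rows/cols to standard.

λ_j+ρ reflected into Ā_23 (⟨·,θ^∨⟩≤23); 2-tuples as given:

  [1] (9, 2);  [2] (1, 16);  [3] (13, 6);  [4] (8, 1);  [5] (1, 16);  [6] (8, 1);  [7] (5, 15);  [8] (5, 15);  [9] (13, 6);  [10] (8, 1);  [11] (9, 2);  [12] (9, 2);  [13] (13, 6);  [14] (9, 2)

5 distinct reps among the 14 weights ⇒ 5 W_23-linkage classes:

[[1, 11, 12, 14], [2, 5], [3, 9, 13], [4, 6, 10], [7, 8]]


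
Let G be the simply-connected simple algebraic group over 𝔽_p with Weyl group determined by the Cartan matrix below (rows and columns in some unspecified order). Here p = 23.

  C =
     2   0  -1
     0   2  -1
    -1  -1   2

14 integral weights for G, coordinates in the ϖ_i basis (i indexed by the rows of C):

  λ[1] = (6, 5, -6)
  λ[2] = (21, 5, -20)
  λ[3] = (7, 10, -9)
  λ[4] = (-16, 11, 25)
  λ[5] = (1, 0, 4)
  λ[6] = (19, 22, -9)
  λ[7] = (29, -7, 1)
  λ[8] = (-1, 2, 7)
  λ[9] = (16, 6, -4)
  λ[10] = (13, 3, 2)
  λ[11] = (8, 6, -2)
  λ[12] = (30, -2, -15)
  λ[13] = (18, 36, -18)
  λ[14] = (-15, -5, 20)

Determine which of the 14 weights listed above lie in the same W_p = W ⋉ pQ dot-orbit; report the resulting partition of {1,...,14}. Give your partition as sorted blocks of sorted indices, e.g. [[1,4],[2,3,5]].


Type A_3, rank 3, |W|=24; reorder rows/cols to standard.

W_23-reps of the 14 weights in Ā_23 (same 3-coord order as C):

  1: (2, 1, 5) · 2: (3, 13, 6) · 3: (0, 3, 8) · 4: (0, 3, 8) · 5: (2, 1, 5) · 6: (0, 3, 8) · 7: (14, 4, 3) · 8: (0, 3, 8) · 9: (14, 4, 3) · 10: (14, 4, 3) · 11: (8, 6, 1) · 12: (8, 6, 1) · 13: (14, 4, 3) · 14: (14, 4, 3)

These 14 weights hit 5 W_23-dot-orbits; sizes (2, 1, 4, 5, 2):

[[1, 5], [2], [3, 4, 6, 8], [7, 9, 10, 13, 14], [11, 12]]


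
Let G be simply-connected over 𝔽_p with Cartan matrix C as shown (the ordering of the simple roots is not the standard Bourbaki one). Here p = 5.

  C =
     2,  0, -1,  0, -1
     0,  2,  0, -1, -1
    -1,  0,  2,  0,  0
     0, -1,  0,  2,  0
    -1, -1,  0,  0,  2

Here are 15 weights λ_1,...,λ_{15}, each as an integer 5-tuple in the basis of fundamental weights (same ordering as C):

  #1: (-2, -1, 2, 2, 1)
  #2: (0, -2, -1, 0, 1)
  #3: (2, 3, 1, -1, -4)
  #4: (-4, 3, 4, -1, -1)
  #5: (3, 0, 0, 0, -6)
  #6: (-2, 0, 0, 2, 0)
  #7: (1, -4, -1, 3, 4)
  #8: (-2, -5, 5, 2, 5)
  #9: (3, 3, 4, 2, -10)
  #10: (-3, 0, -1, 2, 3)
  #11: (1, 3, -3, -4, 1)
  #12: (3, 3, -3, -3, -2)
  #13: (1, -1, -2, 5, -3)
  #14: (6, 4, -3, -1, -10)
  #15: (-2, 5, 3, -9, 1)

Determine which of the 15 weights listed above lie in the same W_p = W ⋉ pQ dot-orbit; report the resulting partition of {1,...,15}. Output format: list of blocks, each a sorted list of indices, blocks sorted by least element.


Dynkin diagram of C (from the 8 off-diagonal −1 entries): A_5.

Alcove-folded reps (p=5, 15 weights, presented ϖ-order):

  λ_1 → (1, 0, 0, 1, 1)
  λ_2 → (1, 1, 0, 0, 1)
  λ_3 → (0, 0, 1, 1, 3)
  λ_4 → (0, 0, 1, 1, 3)
  λ_5 → (1, 1, 0, 3, 0)
  λ_6 → (1, 1, 0, 3, 0)
  λ_7 → (1, 1, 0, 0, 1)
  λ_8 → (1, 1, 0, 3, 0)
  λ_9 → (0, 0, 2, 0, 1)
  λ_10 → (1, 1, 0, 0, 1)
  λ_11 → (1, 1, 0, 0, 1)
  λ_12 → (1, 1, 0, 0, 1)
  λ_13 → (1, 1, 0, 3, 0)
  λ_14 → (0, 0, 2, 0, 1)
  λ_15 → (1, 0, 0, 1, 1)

Linkage partition of the 15 weights (5 classes, p=5):

[[1, 15], [2, 7, 10, 11, 12], [3, 4], [5, 6, 8, 13], [9, 14]]


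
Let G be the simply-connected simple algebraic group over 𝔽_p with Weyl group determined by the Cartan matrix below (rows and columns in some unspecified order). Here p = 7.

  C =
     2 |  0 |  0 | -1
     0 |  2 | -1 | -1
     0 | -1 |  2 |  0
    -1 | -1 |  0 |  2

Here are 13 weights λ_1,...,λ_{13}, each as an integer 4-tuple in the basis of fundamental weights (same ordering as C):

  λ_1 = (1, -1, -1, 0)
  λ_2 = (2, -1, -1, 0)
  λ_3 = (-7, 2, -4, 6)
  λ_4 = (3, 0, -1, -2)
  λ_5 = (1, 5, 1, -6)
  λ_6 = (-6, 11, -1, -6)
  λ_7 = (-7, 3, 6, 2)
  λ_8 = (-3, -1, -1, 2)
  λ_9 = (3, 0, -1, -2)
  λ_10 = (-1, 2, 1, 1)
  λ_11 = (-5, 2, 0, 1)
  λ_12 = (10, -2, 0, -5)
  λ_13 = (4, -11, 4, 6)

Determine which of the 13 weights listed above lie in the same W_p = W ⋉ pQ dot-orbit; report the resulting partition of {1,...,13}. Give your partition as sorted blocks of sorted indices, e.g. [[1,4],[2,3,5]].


Type A_4, rank 4, |W|=120; reorder rows/cols to standard.

Ā_7 reps of the 13 weights (A_4, coords as presented):

  λ_1+ρ ↦ (2, 0, 0, 1);  λ_2+ρ ↦ (3, 0, 0, 1);  λ_3+ρ ↦ (3, 0, 0, 1);  λ_4+ρ ↦ (3, 0, 0, 1);  λ_5+ρ ↦ (2, 1, 1, 2);  λ_6+ρ ↦ (0, 3, 2, 2);  λ_7+ρ ↦ (3, 0, 0, 1);  λ_8+ρ ↦ (2, 0, 0, 1);  λ_9+ρ ↦ (3, 0, 0, 1);  λ_10+ρ ↦ (0, 3, 2, 2);  λ_11+ρ ↦ (2, 1, 1, 2);  λ_12+ρ ↦ (2, 0, 0, 1);  λ_13+ρ ↦ (3, 2, 0, 0)

Partition of {1..13} into 5 W_7-dot-orbits:

[[1, 8, 12], [2, 3, 4, 7, 9], [5, 11], [6, 10], [13]]


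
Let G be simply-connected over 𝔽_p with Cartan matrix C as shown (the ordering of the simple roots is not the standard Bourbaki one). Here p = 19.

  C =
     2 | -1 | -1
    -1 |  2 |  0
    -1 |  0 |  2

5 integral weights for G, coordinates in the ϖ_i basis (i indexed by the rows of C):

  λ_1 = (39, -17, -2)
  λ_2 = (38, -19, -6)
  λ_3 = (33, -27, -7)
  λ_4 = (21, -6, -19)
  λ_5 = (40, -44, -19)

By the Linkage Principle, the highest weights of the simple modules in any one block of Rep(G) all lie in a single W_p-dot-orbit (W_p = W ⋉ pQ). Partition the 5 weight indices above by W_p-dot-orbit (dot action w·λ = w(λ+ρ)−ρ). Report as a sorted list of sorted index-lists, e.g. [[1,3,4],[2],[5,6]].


Cartan matrix: type A_3 (|W|=24); un-permuting the 3 rows.

Folding the 5 weights λ_j+ρ into Ā_19 (reps in the given 3-coord order):

    [1] (1, 1, 14)
    [2] (1, 1, 14)
    [3] (7, 4, 2)
    [4] (1, 1, 14)
    [5] (1, 1, 14)

Linkage partition of the 5 weights (2 classes, p=19):

[[1, 2, 4, 5], [3]]


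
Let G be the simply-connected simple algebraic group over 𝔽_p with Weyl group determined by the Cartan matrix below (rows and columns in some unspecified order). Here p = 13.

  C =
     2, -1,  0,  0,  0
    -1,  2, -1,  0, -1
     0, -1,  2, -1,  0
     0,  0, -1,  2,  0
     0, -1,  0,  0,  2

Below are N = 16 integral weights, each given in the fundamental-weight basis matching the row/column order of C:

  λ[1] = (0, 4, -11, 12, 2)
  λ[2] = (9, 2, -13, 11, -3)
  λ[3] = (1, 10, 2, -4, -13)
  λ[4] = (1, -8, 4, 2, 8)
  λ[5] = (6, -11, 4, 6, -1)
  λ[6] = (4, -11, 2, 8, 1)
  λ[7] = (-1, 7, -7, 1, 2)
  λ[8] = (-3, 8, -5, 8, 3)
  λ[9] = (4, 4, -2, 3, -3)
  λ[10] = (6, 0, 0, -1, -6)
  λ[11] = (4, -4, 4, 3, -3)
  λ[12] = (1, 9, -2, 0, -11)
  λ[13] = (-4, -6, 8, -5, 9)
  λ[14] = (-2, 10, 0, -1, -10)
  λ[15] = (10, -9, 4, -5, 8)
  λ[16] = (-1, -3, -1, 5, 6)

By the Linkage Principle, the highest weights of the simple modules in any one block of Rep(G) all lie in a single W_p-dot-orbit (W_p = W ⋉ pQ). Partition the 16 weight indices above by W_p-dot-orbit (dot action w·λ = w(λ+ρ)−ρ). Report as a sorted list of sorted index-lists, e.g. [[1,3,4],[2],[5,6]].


Cartan matrix: type D_5 (|W|=1920); un-permuting the 5 rows.

Ā_13 reps of the 16 weights (D_5, coords as presented):

    [1] (3, 1, 0, 3, 1)
    [2] (1, 1, 0, 0, 9)
    [3] (1, 1, 0, 0, 9)
    [4] (5, 0, 2, 1, 2)
    [5] (5, 0, 2, 1, 2)
    [6] (5, 0, 2, 1, 2)
    [7] (0, 2, 0, 4, 3)
    [8] (3, 1, 0, 3, 1)
    [9] (5, 0, 2, 1, 2)
    [10] (3, 1, 0, 3, 1)
    [11] (0, 2, 0, 4, 3)
    [12] (1, 1, 0, 0, 9)
    [13] (5, 0, 2, 1, 2)
    [14] (1, 1, 0, 0, 9)
    [15] (3, 1, 0, 3, 1)
    [16] (0, 2, 0, 4, 3)

Grouping the 16 weights by Ā_13-representative: 4 linkage classes.

[[1, 8, 10, 15], [2, 3, 12, 14], [4, 5, 6, 9, 13], [7, 11, 16]]


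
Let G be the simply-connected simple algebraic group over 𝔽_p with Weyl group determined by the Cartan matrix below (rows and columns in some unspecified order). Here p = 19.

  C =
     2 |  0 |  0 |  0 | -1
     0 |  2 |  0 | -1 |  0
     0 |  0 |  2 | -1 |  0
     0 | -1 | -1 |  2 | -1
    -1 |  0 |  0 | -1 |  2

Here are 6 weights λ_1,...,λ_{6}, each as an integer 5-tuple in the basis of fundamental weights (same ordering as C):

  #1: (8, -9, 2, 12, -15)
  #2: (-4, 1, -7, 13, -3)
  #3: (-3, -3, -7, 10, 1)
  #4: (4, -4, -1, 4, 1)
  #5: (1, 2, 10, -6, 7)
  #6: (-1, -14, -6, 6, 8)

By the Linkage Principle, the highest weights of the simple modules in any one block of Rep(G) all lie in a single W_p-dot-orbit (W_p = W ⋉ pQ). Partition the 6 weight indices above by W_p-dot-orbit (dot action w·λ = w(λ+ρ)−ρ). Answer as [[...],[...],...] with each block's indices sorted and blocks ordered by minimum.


C ↔ D_5 under row/col permutation; |W(D_5)| = 1920.

Each λ_j+ρ reduced to Ā_19; 5-tuples below use C's row order:

  [1] (5, 1, 6, 2, 0);  [2] (2, 2, 6, 3, 0);  [3] (2, 2, 6, 3, 0);  [4] (5, 3, 0, 2, 2);  [5] (2, 2, 6, 3, 0);  [6] (2, 2, 6, 3, 0)

These 6 weights hit 3 W_19-dot-orbits; sizes (1, 4, 1):

[[1], [2, 3, 5, 6], [4]]


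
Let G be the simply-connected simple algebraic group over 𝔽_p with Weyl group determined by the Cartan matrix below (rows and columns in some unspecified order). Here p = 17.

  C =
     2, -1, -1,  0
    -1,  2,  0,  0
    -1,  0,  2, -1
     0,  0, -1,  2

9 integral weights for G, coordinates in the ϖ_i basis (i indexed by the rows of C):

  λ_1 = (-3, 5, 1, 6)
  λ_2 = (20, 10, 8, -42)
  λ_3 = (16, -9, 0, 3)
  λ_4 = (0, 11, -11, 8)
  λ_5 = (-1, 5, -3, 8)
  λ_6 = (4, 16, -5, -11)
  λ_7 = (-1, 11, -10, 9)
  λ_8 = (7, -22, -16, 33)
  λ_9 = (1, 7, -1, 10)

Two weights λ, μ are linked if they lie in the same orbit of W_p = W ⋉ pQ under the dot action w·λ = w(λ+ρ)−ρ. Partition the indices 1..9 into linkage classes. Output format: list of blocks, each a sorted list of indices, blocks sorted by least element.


A_4 Cartan matrix, 4 simple roots permuted; ρ=(1,1,1,1).

W_17-reps of the 9 weights in Ā_17 (same 4-coord order as C):

  1: (2, 4, 0, 7) · 2: (2, 4, 0, 7) · 3: (9, 3, 0, 1) · 4: (9, 3, 0, 1) · 5: (2, 4, 0, 7) · 6: (9, 3, 0, 1) · 7: (9, 3, 0, 1) · 8: (2, 4, 0, 7) · 9: (2, 4, 0, 7)

Grouping the 9 weights by Ā_17-representative: 2 linkage classes.

[[1, 2, 5, 8, 9], [3, 4, 6, 7]]


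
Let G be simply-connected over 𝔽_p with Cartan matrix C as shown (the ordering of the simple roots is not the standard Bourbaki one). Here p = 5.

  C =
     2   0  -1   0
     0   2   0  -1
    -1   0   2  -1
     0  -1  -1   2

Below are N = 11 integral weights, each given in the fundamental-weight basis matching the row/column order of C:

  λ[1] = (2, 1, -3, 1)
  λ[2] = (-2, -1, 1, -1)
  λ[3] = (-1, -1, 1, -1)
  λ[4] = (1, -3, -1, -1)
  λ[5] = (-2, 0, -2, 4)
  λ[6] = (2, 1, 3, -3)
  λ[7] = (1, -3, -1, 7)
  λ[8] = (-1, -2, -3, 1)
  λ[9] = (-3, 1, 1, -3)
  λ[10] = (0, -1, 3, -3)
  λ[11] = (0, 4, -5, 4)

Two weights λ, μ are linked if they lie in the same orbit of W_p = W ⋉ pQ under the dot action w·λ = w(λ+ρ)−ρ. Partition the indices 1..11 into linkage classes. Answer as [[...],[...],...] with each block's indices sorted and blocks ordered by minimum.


Cartan matrix: type A_4 (|W|=120); un-permuting the 4 rows.

W_5-reps of the 11 weights in Ā_5 (same 4-coord order as C):

  1: (1, 2, 2, 0);  2: (1, 0, 1, 0);  3: (0, 0, 2, 0);  4: (0, 0, 2, 0);  5: (0, 0, 1, 3);  6: (1, 2, 2, 0);  7: (1, 2, 2, 0);  8: (1, 0, 1, 0);  9: (0, 0, 2, 0);  10: (1, 2, 2, 0);  11: (1, 0, 1, 0)

Grouping the 11 weights by Ā_5-representative: 4 linkage classes.

[[1, 6, 7, 10], [2, 8, 11], [3, 4, 9], [5]]


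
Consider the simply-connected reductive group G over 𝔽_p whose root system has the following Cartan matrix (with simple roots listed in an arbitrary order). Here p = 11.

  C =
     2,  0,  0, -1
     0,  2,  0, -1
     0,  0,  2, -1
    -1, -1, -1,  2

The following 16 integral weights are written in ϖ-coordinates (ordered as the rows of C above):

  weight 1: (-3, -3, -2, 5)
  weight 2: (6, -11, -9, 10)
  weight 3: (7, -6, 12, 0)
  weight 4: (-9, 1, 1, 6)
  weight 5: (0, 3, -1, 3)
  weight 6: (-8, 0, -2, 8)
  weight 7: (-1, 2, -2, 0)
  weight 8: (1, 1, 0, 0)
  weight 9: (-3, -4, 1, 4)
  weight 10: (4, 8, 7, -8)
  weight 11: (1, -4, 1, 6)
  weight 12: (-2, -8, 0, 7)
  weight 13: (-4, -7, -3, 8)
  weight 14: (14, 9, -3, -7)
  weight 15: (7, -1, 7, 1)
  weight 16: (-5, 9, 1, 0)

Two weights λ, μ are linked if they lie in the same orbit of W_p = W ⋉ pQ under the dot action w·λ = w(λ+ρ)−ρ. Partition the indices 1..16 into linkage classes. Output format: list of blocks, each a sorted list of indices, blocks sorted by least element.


Type D_4, rank 4, |W|=192; reorder rows/cols to standard.

Ā_11 reps of the 16 weights (D_4, coords as presented):

    λ_1+ρ ↦ (2, 2, 1, 1)
    λ_2+ρ ↦ (0, 3, 1, 0)
    λ_3+ρ ↦ (1, 4, 0, 2)
    λ_4+ρ ↦ (7, 1, 1, 1)
    λ_5+ρ ↦ (1, 4, 0, 2)
    λ_6+ρ ↦ (7, 1, 1, 1)
    λ_7+ρ ↦ (0, 3, 1, 0)
    λ_8+ρ ↦ (2, 2, 1, 1)
    λ_9+ρ ↦ (2, 3, 2, 0)
    λ_10+ρ ↦ (2, 2, 1, 1)
    λ_11+ρ ↦ (2, 3, 2, 0)
    λ_12+ρ ↦ (1, 7, 1, 0)
    λ_13+ρ ↦ (1, 4, 0, 2)
    λ_14+ρ ↦ (1, 4, 0, 2)
    λ_15+ρ ↦ (1, 7, 1, 0)
    λ_16+ρ ↦ (1, 7, 1, 0)

6 distinct reps among the 16 weights ⇒ 6 W_11-linkage classes:

[[1, 8, 10], [2, 7], [3, 5, 13, 14], [4, 6], [9, 11], [12, 15, 16]]


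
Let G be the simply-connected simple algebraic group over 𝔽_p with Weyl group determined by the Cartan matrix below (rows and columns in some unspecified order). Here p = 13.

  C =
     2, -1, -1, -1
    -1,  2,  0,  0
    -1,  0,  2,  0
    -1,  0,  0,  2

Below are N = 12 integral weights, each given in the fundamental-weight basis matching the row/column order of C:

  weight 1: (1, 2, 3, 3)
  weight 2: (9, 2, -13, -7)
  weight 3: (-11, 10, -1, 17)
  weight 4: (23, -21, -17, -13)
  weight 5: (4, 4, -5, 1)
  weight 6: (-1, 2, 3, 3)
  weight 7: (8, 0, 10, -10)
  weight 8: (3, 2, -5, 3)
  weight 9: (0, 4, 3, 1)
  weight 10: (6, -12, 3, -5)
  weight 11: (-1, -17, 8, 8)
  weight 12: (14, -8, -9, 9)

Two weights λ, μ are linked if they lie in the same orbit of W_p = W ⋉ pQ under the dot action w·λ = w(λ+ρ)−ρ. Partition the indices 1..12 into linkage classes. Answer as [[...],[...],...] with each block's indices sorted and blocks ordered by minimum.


C ↔ D_4 under row/col permutation; |W(D_4)| = 192.

λ_j+ρ reflected into Ā_13 (⟨·,θ^∨⟩≤13); 4-tuples as given:

  1: (0, 3, 4, 4);  2: (1, 5, 4, 2);  3: (1, 5, 4, 2);  4: (1, 7, 3, 1);  5: (1, 5, 4, 2);  6: (0, 3, 4, 4);  7: (1, 7, 3, 1);  8: (0, 3, 4, 4);  9: (1, 5, 4, 2);  10: (0, 3, 4, 4);  11: (0, 3, 4, 4);  12: (1, 5, 4, 2)

Partition of {1..12} into 3 W_13-dot-orbits:

[[1, 6, 8, 10, 11], [2, 3, 5, 9, 12], [4, 7]]


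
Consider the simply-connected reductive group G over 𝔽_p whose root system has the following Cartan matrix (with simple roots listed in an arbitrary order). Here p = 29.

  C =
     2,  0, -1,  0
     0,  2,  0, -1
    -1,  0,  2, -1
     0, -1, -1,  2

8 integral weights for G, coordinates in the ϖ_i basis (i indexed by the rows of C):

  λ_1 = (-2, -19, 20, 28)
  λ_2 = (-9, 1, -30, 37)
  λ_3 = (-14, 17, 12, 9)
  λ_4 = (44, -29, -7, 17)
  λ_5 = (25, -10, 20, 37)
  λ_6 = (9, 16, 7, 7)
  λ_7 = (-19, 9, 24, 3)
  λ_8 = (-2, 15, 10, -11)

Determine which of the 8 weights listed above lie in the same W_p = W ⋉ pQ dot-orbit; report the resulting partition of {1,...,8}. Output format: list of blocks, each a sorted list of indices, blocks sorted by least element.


Root system A_4: the 4×4 matrix C matches after relabeling.

W_29-reps of the 8 weights in Ā_29 (same 4-coord order as C):

    [1] (18, 1, 0, 8)
    [2] (18, 1, 0, 8)
    [3] (1, 6, 0, 10)
    [4] (1, 6, 0, 10)
    [5] (18, 1, 0, 8)
    [6] (4, 3, 4, 8)
    [7] (8, 0, 7, 4)
    [8] (1, 6, 0, 10)

4 distinct reps among the 8 weights ⇒ 4 W_29-linkage classes:

[[1, 2, 5], [3, 4, 8], [6], [7]]


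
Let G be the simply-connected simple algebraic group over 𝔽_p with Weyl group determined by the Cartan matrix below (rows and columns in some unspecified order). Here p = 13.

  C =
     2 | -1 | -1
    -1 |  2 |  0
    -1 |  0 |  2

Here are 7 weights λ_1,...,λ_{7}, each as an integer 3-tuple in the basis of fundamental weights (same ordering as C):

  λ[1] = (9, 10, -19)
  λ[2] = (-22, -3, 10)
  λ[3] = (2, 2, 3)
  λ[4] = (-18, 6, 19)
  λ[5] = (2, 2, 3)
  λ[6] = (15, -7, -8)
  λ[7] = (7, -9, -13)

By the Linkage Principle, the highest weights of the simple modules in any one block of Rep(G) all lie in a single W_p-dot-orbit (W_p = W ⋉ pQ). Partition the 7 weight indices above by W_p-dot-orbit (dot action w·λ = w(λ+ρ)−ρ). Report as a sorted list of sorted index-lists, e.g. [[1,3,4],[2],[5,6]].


C ↔ A_3 under row/col permutation; |W(A_3)| = 24.

W_13-reps of the 7 weights in Ā_13 (same 3-coord order as C):

  1: (3, 5, 2)
  2: (2, 1, 8)
  3: (3, 3, 4)
  4: (3, 3, 4)
  5: (3, 3, 4)
  6: (3, 3, 4)
  7: (8, 4, 0)

Grouping the 7 weights by Ā_13-representative: 4 linkage classes.

[[1], [2], [3, 4, 5, 6], [7]]


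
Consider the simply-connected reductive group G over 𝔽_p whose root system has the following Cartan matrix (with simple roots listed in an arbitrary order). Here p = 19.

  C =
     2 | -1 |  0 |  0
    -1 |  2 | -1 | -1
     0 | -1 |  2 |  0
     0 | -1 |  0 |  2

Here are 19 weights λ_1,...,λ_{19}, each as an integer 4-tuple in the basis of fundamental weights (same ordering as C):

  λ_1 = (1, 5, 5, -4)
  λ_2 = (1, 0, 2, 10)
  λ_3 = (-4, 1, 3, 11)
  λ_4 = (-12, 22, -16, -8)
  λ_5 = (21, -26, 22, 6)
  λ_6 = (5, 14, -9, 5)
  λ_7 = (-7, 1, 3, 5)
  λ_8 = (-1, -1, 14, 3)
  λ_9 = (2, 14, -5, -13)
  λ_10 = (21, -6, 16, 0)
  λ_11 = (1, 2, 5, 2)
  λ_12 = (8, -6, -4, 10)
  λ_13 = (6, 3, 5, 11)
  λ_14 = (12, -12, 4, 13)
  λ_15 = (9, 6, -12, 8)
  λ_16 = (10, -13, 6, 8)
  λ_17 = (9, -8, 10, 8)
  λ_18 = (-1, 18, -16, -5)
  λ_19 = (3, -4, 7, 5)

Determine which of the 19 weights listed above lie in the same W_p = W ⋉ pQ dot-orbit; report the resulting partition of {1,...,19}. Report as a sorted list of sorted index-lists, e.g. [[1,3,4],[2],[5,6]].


D_4 Cartan matrix, 4 simple roots permuted; ρ=(1,1,1,1).

Alcove-folded reps (p=19, 19 weights, presented ϖ-order):

    λ_1 → (2, 3, 6, 3)
    λ_2 → (2, 1, 3, 11)
    λ_3 → (2, 1, 3, 11)
    λ_4 → (1, 3, 5, 3)
    λ_5 → (2, 1, 3, 11)
    λ_6 → (2, 4, 0, 2)
    λ_7 → (2, 4, 0, 2)
    λ_8 → (0, 0, 15, 4)
    λ_9 → (2, 1, 3, 11)
    λ_10 → (2, 1, 3, 11)
    λ_11 → (2, 3, 6, 3)
    λ_12 → (1, 3, 5, 3)
    λ_13 → (3, 3, 4, 2)
    λ_14 → (2, 3, 6, 3)
    λ_15 → (3, 3, 4, 2)
    λ_16 → (1, 3, 5, 3)
    λ_17 → (3, 3, 4, 2)
    λ_18 → (0, 0, 15, 4)
    λ_19 → (1, 3, 5, 3)

Grouping the 19 weights by Ā_19-representative: 6 linkage classes.

[[1, 11, 14], [2, 3, 5, 9, 10], [4, 12, 16, 19], [6, 7], [8, 18], [13, 15, 17]]


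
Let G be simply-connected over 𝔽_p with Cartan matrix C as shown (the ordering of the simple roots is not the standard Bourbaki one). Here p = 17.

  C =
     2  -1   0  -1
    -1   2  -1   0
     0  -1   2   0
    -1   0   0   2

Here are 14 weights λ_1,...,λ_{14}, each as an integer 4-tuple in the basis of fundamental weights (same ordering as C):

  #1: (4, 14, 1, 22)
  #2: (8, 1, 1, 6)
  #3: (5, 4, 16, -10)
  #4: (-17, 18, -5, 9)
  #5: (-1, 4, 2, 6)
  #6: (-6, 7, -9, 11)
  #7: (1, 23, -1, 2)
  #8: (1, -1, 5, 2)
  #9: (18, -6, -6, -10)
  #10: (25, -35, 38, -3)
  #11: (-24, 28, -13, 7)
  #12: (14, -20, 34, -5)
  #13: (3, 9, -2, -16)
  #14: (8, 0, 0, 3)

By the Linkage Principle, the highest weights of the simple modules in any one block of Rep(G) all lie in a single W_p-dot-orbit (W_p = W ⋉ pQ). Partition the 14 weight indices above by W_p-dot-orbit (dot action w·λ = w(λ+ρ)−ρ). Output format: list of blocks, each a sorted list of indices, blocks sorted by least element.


Cartan matrix: type A_4 (|W|=120); un-permuting the 4 rows.

Alcove-folded reps (p=17, 14 weights, presented ϖ-order):

  1: (2, 0, 6, 3) · 2: (9, 1, 1, 4) · 3: (2, 0, 6, 3) · 4: (9, 1, 1, 4) · 5: (0, 5, 3, 7) · 6: (0, 5, 3, 7) · 7: (0, 5, 3, 7) · 8: (2, 0, 6, 3) · 9: (0, 5, 3, 7) · 10: (0, 5, 3, 7) · 11: (2, 0, 6, 3) · 12: (9, 1, 1, 4) · 13: (9, 1, 1, 4) · 14: (9, 1, 1, 4)

The 14 indices split into 3 linkage classes (same alcove rep ⇔ same W_17-dot-orbit):

[[1, 3, 8, 11], [2, 4, 12, 13, 14], [5, 6, 7, 9, 10]]


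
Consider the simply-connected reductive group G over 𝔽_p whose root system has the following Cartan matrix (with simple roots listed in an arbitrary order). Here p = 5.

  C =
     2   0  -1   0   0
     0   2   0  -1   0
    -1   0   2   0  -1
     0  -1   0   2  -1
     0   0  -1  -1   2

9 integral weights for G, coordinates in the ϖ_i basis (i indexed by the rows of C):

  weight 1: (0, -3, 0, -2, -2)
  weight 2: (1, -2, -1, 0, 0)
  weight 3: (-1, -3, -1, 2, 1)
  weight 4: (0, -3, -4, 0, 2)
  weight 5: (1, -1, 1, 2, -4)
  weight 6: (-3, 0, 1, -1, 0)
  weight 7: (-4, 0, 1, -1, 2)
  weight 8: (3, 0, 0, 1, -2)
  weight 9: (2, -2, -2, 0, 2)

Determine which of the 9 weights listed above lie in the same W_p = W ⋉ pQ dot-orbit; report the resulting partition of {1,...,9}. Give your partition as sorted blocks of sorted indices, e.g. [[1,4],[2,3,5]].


C ↔ A_5 under row/col permutation; |W(A_5)| = 720.

Folding the 9 weights λ_j+ρ into Ā_5 (reps in the given 5-coord order):

    1: (2, 1, 0, 0, 1)
    2: (2, 1, 0, 0, 1)
    3: (0, 2, 0, 1, 2)
    4: (2, 1, 0, 0, 1)
    5: (1, 0, 1, 0, 2)
    6: (2, 1, 0, 0, 1)
    7: (1, 0, 1, 0, 2)
    8: (2, 1, 0, 0, 1)
    9: (1, 0, 1, 0, 2)

3 distinct reps among the 9 weights ⇒ 3 W_5-linkage classes:

[[1, 2, 4, 6, 8], [3], [5, 7, 9]]


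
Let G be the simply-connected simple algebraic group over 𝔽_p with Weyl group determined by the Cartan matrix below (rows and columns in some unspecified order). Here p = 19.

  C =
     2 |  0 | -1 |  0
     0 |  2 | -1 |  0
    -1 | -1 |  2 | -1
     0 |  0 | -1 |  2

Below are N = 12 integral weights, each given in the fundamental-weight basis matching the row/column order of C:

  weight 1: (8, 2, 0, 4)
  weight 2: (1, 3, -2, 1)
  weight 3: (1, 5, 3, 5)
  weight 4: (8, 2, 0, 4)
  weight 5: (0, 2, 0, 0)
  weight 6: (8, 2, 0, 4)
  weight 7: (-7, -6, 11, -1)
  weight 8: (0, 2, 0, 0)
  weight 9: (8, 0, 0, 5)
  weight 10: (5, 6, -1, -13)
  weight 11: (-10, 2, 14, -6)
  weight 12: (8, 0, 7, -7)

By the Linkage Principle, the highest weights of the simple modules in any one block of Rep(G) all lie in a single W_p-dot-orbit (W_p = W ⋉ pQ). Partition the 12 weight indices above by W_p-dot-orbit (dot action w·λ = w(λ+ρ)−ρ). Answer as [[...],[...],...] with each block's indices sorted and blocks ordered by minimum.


Type D_4, rank 4, |W|=192; reorder rows/cols to standard.

Ā_19 reps of the 12 weights (D_4, coords as presented):

    1: (9, 3, 1, 5)
    2: (1, 3, 1, 1)
    3: (2, 6, 1, 6)
    4: (9, 3, 1, 5)
    5: (1, 3, 1, 1)
    6: (9, 3, 1, 5)
    7: (6, 5, 1, 0)
    8: (1, 3, 1, 1)
    9: (9, 1, 1, 6)
    10: (6, 5, 1, 0)
    11: (9, 3, 1, 5)
    12: (9, 1, 1, 6)

5 distinct reps among the 12 weights ⇒ 5 W_19-linkage classes:

[[1, 4, 6, 11], [2, 5, 8], [3], [7, 10], [9, 12]]


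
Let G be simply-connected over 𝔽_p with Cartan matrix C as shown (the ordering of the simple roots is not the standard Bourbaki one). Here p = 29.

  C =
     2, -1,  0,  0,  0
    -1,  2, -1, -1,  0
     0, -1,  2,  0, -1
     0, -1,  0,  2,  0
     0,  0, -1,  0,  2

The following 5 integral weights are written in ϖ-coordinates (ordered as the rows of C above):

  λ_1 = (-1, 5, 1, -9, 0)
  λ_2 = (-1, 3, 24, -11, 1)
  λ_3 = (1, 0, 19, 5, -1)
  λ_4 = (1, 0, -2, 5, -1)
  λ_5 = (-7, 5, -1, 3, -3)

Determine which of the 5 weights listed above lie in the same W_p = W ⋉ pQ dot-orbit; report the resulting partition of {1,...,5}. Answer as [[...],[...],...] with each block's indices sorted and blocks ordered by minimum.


Root system D_5: the 5×5 matrix C matches after relabeling.

Ā_29 reps of the 5 weights (D_5, coords as presented):

    λ_1+ρ ↦ (2, 0, 0, 6, 1)
    λ_2+ρ ↦ (4, 2, 0, 2, 0)
    λ_3+ρ ↦ (2, 0, 0, 6, 1)
    λ_4+ρ ↦ (2, 0, 0, 6, 1)
    λ_5+ρ ↦ (4, 2, 0, 2, 0)

Linkage partition of the 5 weights (2 classes, p=29):

[[1, 3, 4], [2, 5]]


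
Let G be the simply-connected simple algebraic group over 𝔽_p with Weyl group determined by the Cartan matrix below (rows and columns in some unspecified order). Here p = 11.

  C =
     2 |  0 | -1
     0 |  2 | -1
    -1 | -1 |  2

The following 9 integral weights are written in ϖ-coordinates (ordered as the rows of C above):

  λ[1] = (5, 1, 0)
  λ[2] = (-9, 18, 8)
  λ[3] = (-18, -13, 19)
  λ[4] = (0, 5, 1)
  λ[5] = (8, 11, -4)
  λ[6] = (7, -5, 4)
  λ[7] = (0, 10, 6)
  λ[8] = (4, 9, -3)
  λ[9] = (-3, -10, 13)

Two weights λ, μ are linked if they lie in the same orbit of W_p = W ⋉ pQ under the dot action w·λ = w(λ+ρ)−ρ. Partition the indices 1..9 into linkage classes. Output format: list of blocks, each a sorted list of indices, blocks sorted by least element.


Root system A_3: the 3×3 matrix C matches after relabeling.

Alcove-folded reps (p=11, 9 weights, presented ϖ-order):

    λ_1+ρ ↦ (6, 2, 1)
    λ_2+ρ ↦ (1, 6, 2)
    λ_3+ρ ↦ (1, 6, 2)
    λ_4+ρ ↦ (1, 6, 2)
    λ_5+ρ ↦ (1, 2, 2)
    λ_6+ρ ↦ (6, 2, 1)
    λ_7+ρ ↦ (7, 3, 0)
    λ_8+ρ ↦ (1, 6, 2)
    λ_9+ρ ↦ (1, 6, 2)

These 9 weights hit 4 W_11-dot-orbits; sizes (2, 5, 1, 1):

[[1, 6], [2, 3, 4, 8, 9], [5], [7]]


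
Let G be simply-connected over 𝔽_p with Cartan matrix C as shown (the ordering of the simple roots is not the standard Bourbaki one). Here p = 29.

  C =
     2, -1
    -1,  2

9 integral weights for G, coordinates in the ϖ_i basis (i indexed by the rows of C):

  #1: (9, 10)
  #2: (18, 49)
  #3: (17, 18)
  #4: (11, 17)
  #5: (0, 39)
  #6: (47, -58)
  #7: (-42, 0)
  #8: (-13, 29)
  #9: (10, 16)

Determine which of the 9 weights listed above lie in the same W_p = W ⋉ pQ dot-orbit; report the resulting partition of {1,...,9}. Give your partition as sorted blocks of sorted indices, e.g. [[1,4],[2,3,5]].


A_2 Cartan matrix, 2 simple roots permuted; ρ=(1,1).

Alcove-folded reps (p=29, 9 weights, presented ϖ-order):

  λ_1 → (10, 11) · λ_2 → (10, 11) · λ_3 → (10, 11) · λ_4 → (11, 17) · λ_5 → (11, 17) · λ_6 → (19, 1) · λ_7 → (11, 17) · λ_8 → (11, 17) · λ_9 → (11, 17)

Partition of {1..9} into 3 W_29-dot-orbits:

[[1, 2, 3], [4, 5, 7, 8, 9], [6]]


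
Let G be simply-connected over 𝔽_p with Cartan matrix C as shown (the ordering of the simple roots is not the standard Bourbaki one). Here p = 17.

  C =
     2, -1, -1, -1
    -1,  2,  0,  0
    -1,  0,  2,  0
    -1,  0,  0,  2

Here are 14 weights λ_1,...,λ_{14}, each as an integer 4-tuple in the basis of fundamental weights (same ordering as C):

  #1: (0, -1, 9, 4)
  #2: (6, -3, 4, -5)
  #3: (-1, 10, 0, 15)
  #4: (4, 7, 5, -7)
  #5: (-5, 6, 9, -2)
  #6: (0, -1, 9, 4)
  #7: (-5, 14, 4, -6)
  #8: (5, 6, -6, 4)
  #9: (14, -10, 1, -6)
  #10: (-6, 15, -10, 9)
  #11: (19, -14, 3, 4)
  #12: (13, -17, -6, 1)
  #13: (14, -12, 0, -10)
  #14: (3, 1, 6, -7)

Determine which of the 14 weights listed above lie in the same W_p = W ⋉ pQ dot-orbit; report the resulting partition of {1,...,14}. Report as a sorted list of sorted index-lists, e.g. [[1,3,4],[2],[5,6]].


Dynkin diagram of C (from the 6 off-diagonal −1 entries): D_4.

Ā_17 reps of the 14 weights (D_4, coords as presented):

  λ_1 → (1, 0, 10, 5)
  λ_2 → (1, 2, 5, 4)
  λ_3 → (1, 0, 10, 5)
  λ_4 → (1, 6, 4, 4)
  λ_5 → (1, 2, 5, 4)
  λ_6 → (1, 0, 10, 5)
  λ_7 → (1, 6, 4, 4)
  λ_8 → (1, 6, 4, 4)
  λ_9 → (0, 9, 2, 5)
  λ_10 → (1, 2, 5, 4)
  λ_11 → (1, 2, 5, 4)
  λ_12 → (0, 9, 2, 5)
  λ_13 → (1, 6, 4, 4)
  λ_14 → (2, 0, 5, 4)

5 distinct reps among the 14 weights ⇒ 5 W_17-linkage classes:

[[1, 3, 6], [2, 5, 10, 11], [4, 7, 8, 13], [9, 12], [14]]


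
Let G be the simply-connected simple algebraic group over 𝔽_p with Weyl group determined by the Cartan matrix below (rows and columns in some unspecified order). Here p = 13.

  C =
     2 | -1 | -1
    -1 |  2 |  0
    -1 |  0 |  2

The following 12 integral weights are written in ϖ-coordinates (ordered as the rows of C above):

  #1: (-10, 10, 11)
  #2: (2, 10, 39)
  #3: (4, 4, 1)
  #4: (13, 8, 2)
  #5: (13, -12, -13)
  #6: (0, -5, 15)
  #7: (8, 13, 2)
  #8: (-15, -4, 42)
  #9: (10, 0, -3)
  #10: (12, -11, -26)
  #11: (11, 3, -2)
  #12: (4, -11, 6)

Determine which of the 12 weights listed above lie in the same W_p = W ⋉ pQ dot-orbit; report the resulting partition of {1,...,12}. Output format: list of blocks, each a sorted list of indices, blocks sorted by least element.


Cartan matrix: type A_3 (|W|=24); un-permuting the 3 rows.

Alcove-folded reps (p=13, 12 weights, presented ϖ-order):

  λ_1+ρ ↦ (9, 1, 2) · λ_2+ρ ↦ (9, 1, 2) · λ_3+ρ ↦ (5, 5, 2) · λ_4+ρ ↦ (0, 3, 9) · λ_5+ρ ↦ (9, 1, 2) · λ_6+ρ ↦ (0, 3, 9) · λ_7+ρ ↦ (1, 0, 9) · λ_8+ρ ↦ (0, 3, 9) · λ_9+ρ ↦ (9, 1, 2) · λ_10+ρ ↦ (1, 0, 9) · λ_11+ρ ↦ (9, 1, 2) · λ_12+ρ ↦ (5, 5, 2)

Partition of {1..12} into 4 W_13-dot-orbits:

[[1, 2, 5, 9, 11], [3, 12], [4, 6, 8], [7, 10]]


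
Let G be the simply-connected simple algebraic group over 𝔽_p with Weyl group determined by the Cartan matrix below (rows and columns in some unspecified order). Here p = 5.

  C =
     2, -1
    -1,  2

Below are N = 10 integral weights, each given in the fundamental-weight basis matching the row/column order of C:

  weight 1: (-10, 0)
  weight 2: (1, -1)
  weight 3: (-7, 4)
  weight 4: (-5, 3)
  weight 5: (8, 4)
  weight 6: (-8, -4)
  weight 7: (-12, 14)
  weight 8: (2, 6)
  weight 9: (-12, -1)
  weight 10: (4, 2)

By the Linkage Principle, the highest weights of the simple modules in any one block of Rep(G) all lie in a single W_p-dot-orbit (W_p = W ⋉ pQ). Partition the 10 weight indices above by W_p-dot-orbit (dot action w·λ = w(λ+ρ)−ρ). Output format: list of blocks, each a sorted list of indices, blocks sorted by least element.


Type A_2, rank 2, |W|=6; reorder rows/cols to standard.

Alcove-folded reps (p=5, 10 weights, presented ϖ-order):

    λ_1 → (3, 1)
    λ_2 → (2, 0)
    λ_3 → (4, 0)
    λ_4 → (4, 0)
    λ_5 → (4, 0)
    λ_6 → (2, 0)
    λ_7 → (4, 0)
    λ_8 → (2, 0)
    λ_9 → (4, 0)
    λ_10 → (2, 0)

Grouping the 10 weights by Ā_5-representative: 3 linkage classes.

[[1], [2, 6, 8, 10], [3, 4, 5, 7, 9]]
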